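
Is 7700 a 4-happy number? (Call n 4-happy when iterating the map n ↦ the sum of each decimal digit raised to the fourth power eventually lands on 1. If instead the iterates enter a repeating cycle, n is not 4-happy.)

7700 → 7⁴ + 7⁴ + 0⁴ + 0⁴ = 2401 + 2401 + 0 + 0 = 4802
4802 → 4⁴ + 8⁴ + 0⁴ + 2⁴ = 256 + 4096 + 0 + 16 = 4368
4368 → 4⁴ + 3⁴ + 6⁴ + 8⁴ = 256 + 81 + 1296 + 4096 = 5729
5729 → 5⁴ + 7⁴ + 2⁴ + 9⁴ = 625 + 2401 + 16 + 6561 = 9603
9603 → 9⁴ + 6⁴ + 0⁴ + 3⁴ = 6561 + 1296 + 0 + 81 = 7938
7938 → 7⁴ + 9⁴ + 3⁴ + 8⁴ = 2401 + 6561 + 81 + 4096 = 13139
13139 → 1⁴ + 3⁴ + 1⁴ + 3⁴ + 9⁴ = 1 + 81 + 1 + 81 + 6561 = 6725
6725 → 6⁴ + 7⁴ + 2⁴ + 5⁴ = 1296 + 2401 + 16 + 625 = 4338
4338 → 4⁴ + 3⁴ + 3⁴ + 8⁴ = 256 + 81 + 81 + 4096 = 4514
4514 → 4⁴ + 5⁴ + 1⁴ + 4⁴ = 256 + 625 + 1 + 256 = 1138
1138 → 1⁴ + 1⁴ + 3⁴ + 8⁴ = 1 + 1 + 81 + 4096 = 4179
4179 → 4⁴ + 1⁴ + 7⁴ + 9⁴ = 256 + 1 + 2401 + 6561 = 9219
9219 → 9⁴ + 2⁴ + 1⁴ + 9⁴ = 6561 + 16 + 1 + 6561 = 13139  — 13139 already seen; the sequence cycles without reaching 1.

not 4-happy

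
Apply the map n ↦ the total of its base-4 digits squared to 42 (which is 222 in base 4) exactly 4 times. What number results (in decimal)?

42 = (2,2,2)_4 → 2² + 2² + 2² = 4 + 4 + 4 = 12
12 = (3,0)_4 → 3² + 0² = 9 + 0 = 9
9 = (2,1)_4 → 2² + 1² = 4 + 1 = 5
5 = (1,1)_4 → 1² + 1² = 1 + 1 = 2

2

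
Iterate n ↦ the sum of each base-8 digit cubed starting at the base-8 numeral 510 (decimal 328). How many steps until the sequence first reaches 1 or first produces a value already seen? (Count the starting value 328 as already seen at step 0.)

328 = (5,1,0)_8 → 126
126 = (1,7,6)_8 → 560
560 = (1,0,6,0)_8 → 217
217 = (3,3,1)_8 → 55
55 = (6,7)_8 → 559
559 = (1,0,5,7)_8 → 469
469 = (7,2,5)_8 → 476
476 = (7,3,4)_8 → 434
434 = (6,6,2)_8 → 440
440 = (6,7,0)_8 → 559  — 559 repeats.
That took 10 steps.

10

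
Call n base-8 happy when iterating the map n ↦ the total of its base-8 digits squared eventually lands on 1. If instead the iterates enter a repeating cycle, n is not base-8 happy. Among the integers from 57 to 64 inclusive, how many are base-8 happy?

1

57: 57 → 50 → 40 → 25 → 10 → 5 → 25  (repeats 25)
58: 58 → 53 → 61 → 74 → 6 → 36 → 32 → 16 → 4 → 16  (repeats 16)
59: 59 → 58 → 53 → 61 → 74 → 6 → 36 → 32 → 16 → 4 → 16  (repeats 16)
60: 60 → 65 → 2 → 4 → 16 → 4  (repeats 4)
61: 61 → 74 → 6 → 36 → 32 → 16 → 4 → 16  (repeats 16)
62: 62 → 85 → 30 → 45 → 50 → 40 → 25 → 10 → 5 → 25  (repeats 25)
63: 63 → 98 → 21 → 29 → 34 → 20 → 20  (repeats 20)
64: 64 → 1  (reaches 1)
base-8 happy: 64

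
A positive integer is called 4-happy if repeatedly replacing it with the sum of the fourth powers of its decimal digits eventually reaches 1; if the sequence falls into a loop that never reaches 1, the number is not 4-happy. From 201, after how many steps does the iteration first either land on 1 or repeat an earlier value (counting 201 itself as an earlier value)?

5

201 → 17
17 → 2402
2402 → 288
288 → 8208
8208 → 8208  — 8208 repeats.
That took 5 steps.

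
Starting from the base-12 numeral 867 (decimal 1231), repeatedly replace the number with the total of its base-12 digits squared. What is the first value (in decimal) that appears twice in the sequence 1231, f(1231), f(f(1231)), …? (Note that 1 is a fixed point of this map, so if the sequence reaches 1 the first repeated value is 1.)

26

1231 = (8,6,7)_12 → 8² + 6² + 7² = 64 + 36 + 49 = 149
149 = (1,0,5)_12 → 1² + 0² + 5² = 1 + 0 + 25 = 26
26 = (2,2)_12 → 2² + 2² = 4 + 4 = 8
8 = (8)_12 → 8² = 64
64 = (5,4)_12 → 5² + 4² = 25 + 16 = 41
41 = (3,5)_12 → 3² + 5² = 9 + 25 = 34
34 = (2,10)_12 → 2² + 10² = 4 + 100 = 104
104 = (8,8)_12 → 8² + 8² = 64 + 64 = 128
128 = (10,8)_12 → 10² + 8² = 100 + 64 = 164
164 = (1,1,8)_12 → 1² + 1² + 8² = 1 + 1 + 64 = 66
66 = (5,6)_12 → 5² + 6² = 25 + 36 = 61
61 = (5,1)_12 → 5² + 1² = 25 + 1 = 26  — 26 already appeared earlier.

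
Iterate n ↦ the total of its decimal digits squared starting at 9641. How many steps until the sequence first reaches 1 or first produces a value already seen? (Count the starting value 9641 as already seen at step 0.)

9641 → 9² + 6² + 4² + 1² = 134
134 → 1² + 3² + 4² = 26
26 → 2² + 6² = 40
40 → 4² + 0² = 16
16 → 1² + 6² = 37
37 → 3² + 7² = 58
58 → 5² + 8² = 89
89 → 8² + 9² = 145
145 → 1² + 4² + 5² = 42
42 → 4² + 2² = 20
20 → 2² + 0² = 4
4 → 4² = 16  — 16 repeats.
That took 12 steps.

12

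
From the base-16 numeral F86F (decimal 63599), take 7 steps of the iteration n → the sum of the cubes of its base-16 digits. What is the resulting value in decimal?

863

63599 = (15,8,6,15)_16 → 15³ + 8³ + 6³ + 15³ = 3375 + 512 + 216 + 3375 = 7478
7478 = (1,13,3,6)_16 → 1³ + 13³ + 3³ + 6³ = 1 + 2197 + 27 + 216 = 2441
2441 = (9,8,9)_16 → 9³ + 8³ + 9³ = 729 + 512 + 729 = 1970
1970 = (7,11,2)_16 → 7³ + 11³ + 2³ = 343 + 1331 + 8 = 1682
1682 = (6,9,2)_16 → 6³ + 9³ + 2³ = 216 + 729 + 8 = 953
953 = (3,11,9)_16 → 3³ + 11³ + 9³ = 27 + 1331 + 729 = 2087
2087 = (8,2,7)_16 → 8³ + 2³ + 7³ = 512 + 8 + 343 = 863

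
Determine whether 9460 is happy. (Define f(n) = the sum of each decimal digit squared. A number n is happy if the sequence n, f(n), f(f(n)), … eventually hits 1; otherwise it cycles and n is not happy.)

9460 → 133
133 → 19
19 → 82
82 → 68
68 → 100
100 → 1  — reached 1.

happy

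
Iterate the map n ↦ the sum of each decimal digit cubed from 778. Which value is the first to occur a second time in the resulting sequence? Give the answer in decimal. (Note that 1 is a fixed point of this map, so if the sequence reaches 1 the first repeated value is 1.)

1

778 → 1198
1198 → 1243
1243 → 100
100 → 1  — reached the fixed point 1.
1 → 1, so 1 is the first repeated value.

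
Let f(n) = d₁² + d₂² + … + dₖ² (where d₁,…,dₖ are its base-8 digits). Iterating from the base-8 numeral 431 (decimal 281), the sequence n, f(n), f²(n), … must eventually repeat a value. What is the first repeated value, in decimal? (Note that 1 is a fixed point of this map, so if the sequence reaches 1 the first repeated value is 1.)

26

281 = (4,3,1)_8 → 4² + 3² + 1² = 26
26 = (3,2)_8 → 3² + 2² = 13
13 = (1,5)_8 → 1² + 5² = 26  — 26 already appeared earlier.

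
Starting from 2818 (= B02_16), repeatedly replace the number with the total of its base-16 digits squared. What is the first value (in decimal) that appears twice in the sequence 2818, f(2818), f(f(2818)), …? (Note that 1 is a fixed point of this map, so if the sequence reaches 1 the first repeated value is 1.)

2818 = (11,0,2)_16 → 125
125 = (7,13)_16 → 218
218 = (13,10)_16 → 269
269 = (1,0,13)_16 → 170
170 = (10,10)_16 → 200
200 = (12,8)_16 → 208
208 = (13,0)_16 → 169
169 = (10,9)_16 → 181
181 = (11,5)_16 → 146
146 = (9,2)_16 → 85
85 = (5,5)_16 → 50
50 = (3,2)_16 → 13
13 = (13)_16 → 169  — 169 already appeared earlier.

169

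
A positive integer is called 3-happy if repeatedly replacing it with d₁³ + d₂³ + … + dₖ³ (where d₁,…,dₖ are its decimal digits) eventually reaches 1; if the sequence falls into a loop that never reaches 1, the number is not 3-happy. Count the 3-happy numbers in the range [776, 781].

1

776: 776 → 902 → 737 → 713 → 371 → 371  (repeats 371)
777: 777 → 1029 → 738 → 882 → 1032 → 36 → 243 → 99 → 1458 → 702 → 351 → 153 → 153  (repeats 153)
778: 778 → 1198 → 1243 → 100 → 1  (reaches 1)
779: 779 → 1415 → 191 → 731 → 371 → 371  (repeats 371)
780: 780 → 855 → 762 → 567 → 684 → 792 → 1080 → 513 → 153 → 153  (repeats 153)
781: 781 → 856 → 853 → 664 → 496 → 1009 → 730 → 370 → 370  (repeats 370)
3-happy: 778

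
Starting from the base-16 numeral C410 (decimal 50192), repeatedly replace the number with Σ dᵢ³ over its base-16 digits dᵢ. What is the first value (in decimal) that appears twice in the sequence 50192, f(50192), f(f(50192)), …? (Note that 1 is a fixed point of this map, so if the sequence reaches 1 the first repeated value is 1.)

65

50192 = (12,4,1,0)_16 → 12³ + 4³ + 1³ + 0³ = 1793
1793 = (7,0,1)_16 → 7³ + 0³ + 1³ = 344
344 = (1,5,8)_16 → 1³ + 5³ + 8³ = 638
638 = (2,7,14)_16 → 2³ + 7³ + 14³ = 3095
3095 = (12,1,7)_16 → 12³ + 1³ + 7³ = 2072
2072 = (8,1,8)_16 → 8³ + 1³ + 8³ = 1025
1025 = (4,0,1)_16 → 4³ + 0³ + 1³ = 65
65 = (4,1)_16 → 4³ + 1³ = 65  — 65 already appeared earlier.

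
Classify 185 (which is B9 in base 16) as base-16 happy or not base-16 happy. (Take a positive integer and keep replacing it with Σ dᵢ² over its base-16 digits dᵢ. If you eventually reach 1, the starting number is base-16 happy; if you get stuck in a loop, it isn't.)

185 = (11,9)_16 → 202
202 = (12,10)_16 → 244
244 = (15,4)_16 → 241
241 = (15,1)_16 → 226
226 = (14,2)_16 → 200
200 = (12,8)_16 → 208
208 = (13,0)_16 → 169
169 = (10,9)_16 → 181
181 = (11,5)_16 → 146
146 = (9,2)_16 → 85
85 = (5,5)_16 → 50
50 = (3,2)_16 → 13
13 = (13)_16 → 169  — 169 already seen; the sequence cycles without reaching 1.

not base-16 happy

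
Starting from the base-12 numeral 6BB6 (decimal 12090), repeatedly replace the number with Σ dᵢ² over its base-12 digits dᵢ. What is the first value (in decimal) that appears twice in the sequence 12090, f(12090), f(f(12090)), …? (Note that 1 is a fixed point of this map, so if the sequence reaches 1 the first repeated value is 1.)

1

12090 = (6,11,11,6)_12 → 314
314 = (2,2,2)_12 → 12
12 = (1,0)_12 → 1  — reached the fixed point 1.
1 → 1, so 1 is the first repeated value.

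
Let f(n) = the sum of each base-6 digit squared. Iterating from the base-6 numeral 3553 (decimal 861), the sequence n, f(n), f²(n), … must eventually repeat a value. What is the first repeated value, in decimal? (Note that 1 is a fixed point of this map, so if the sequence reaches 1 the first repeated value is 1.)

25

861 = (3,5,5,3)_6 → 3² + 5² + 5² + 3² = 9 + 25 + 25 + 9 = 68
68 = (1,5,2)_6 → 1² + 5² + 2² = 1 + 25 + 4 = 30
30 = (5,0)_6 → 5² + 0² = 25 + 0 = 25
25 = (4,1)_6 → 4² + 1² = 16 + 1 = 17
17 = (2,5)_6 → 2² + 5² = 4 + 25 = 29
29 = (4,5)_6 → 4² + 5² = 16 + 25 = 41
41 = (1,0,5)_6 → 1² + 0² + 5² = 1 + 0 + 25 = 26
26 = (4,2)_6 → 4² + 2² = 16 + 4 = 20
20 = (3,2)_6 → 3² + 2² = 9 + 4 = 13
13 = (2,1)_6 → 2² + 1² = 4 + 1 = 5
5 = (5)_6 → 5² = 25  — 25 already appeared earlier.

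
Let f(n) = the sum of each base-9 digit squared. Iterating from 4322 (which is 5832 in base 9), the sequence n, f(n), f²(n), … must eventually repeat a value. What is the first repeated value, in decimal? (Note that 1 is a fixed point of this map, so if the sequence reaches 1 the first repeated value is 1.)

68

4322 = (5,8,3,2)_9 → 5² + 8² + 3² + 2² = 25 + 64 + 9 + 4 = 102
102 = (1,2,3)_9 → 1² + 2² + 3² = 1 + 4 + 9 = 14
14 = (1,5)_9 → 1² + 5² = 1 + 25 = 26
26 = (2,8)_9 → 2² + 8² = 4 + 64 = 68
68 = (7,5)_9 → 7² + 5² = 49 + 25 = 74
74 = (8,2)_9 → 8² + 2² = 64 + 4 = 68  — 68 already appeared earlier.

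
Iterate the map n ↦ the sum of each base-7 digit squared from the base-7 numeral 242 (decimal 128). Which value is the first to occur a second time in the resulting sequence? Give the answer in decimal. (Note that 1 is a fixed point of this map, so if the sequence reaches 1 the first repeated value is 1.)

2

128 = (2,4,2)_7 → 2² + 4² + 2² = 24
24 = (3,3)_7 → 3² + 3² = 18
18 = (2,4)_7 → 2² + 4² = 20
20 = (2,6)_7 → 2² + 6² = 40
40 = (5,5)_7 → 5² + 5² = 50
50 = (1,0,1)_7 → 1² + 0² + 1² = 2
2 = (2)_7 → 2² = 4
4 = (4)_7 → 4² = 16
16 = (2,2)_7 → 2² + 2² = 8
8 = (1,1)_7 → 1² + 1² = 2  — 2 already appeared earlier.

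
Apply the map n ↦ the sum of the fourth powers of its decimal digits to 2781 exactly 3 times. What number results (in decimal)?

6514

2781 → 2⁴ + 7⁴ + 8⁴ + 1⁴ = 16 + 2401 + 4096 + 1 = 6514
6514 → 6⁴ + 5⁴ + 1⁴ + 4⁴ = 1296 + 625 + 1 + 256 = 2178
2178 → 2⁴ + 1⁴ + 7⁴ + 8⁴ = 16 + 1 + 2401 + 4096 = 6514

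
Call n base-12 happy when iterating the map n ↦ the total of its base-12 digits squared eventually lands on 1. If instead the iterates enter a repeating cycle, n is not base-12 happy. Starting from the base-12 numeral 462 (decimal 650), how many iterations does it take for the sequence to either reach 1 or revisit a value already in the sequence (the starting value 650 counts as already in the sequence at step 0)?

4

650 = (4,6,2)_12 → 4² + 6² + 2² = 56
56 = (4,8)_12 → 4² + 8² = 80
80 = (6,8)_12 → 6² + 8² = 100
100 = (8,4)_12 → 8² + 4² = 80  — 80 repeats.
That took 4 steps.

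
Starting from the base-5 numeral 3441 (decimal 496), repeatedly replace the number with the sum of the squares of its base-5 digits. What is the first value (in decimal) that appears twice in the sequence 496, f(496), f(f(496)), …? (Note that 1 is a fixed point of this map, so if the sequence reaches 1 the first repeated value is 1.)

16

496 = (3,4,4,1)_5 → 3² + 4² + 4² + 1² = 42
42 = (1,3,2)_5 → 1² + 3² + 2² = 14
14 = (2,4)_5 → 2² + 4² = 20
20 = (4,0)_5 → 4² + 0² = 16
16 = (3,1)_5 → 3² + 1² = 10
10 = (2,0)_5 → 2² + 0² = 4
4 = (4)_5 → 4² = 16  — 16 already appeared earlier.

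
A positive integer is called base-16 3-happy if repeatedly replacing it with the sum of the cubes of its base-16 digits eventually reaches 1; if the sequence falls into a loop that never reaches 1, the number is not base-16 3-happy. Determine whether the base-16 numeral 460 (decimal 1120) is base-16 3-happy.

1120 = (4,6,0)_16 → 280
280 = (1,1,8)_16 → 514
514 = (2,0,2)_16 → 16
16 = (1,0)_16 → 1  — reached 1.

base-16 3-happy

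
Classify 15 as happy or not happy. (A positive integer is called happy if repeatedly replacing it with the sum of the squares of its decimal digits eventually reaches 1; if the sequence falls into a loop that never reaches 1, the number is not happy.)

not happy

15 → 1² + 5² = 26
26 → 2² + 6² = 40
40 → 4² + 0² = 16
16 → 1² + 6² = 37
37 → 3² + 7² = 58
58 → 5² + 8² = 89
89 → 8² + 9² = 145
145 → 1² + 4² + 5² = 42
42 → 4² + 2² = 20
20 → 2² + 0² = 4
4 → 4² = 16  — 16 already seen; the sequence cycles without reaching 1.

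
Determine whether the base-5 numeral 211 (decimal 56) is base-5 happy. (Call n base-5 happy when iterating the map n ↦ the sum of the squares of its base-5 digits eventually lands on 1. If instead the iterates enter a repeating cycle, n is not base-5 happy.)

not base-5 happy

56 = (2,1,1)_5 → 6
6 = (1,1)_5 → 2
2 = (2)_5 → 4
4 = (4)_5 → 16
16 = (3,1)_5 → 10
10 = (2,0)_5 → 4  — 4 already seen; the sequence cycles without reaching 1.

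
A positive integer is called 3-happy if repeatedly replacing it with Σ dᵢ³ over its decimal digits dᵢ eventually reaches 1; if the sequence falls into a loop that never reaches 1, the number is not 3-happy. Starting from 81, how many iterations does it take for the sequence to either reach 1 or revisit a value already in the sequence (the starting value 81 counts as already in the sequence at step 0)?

3

81 → 8³ + 1³ = 512 + 1 = 513
513 → 5³ + 1³ + 3³ = 125 + 1 + 27 = 153
153 → 1³ + 5³ + 3³ = 1 + 125 + 27 = 153  — 153 repeats.
That took 3 steps.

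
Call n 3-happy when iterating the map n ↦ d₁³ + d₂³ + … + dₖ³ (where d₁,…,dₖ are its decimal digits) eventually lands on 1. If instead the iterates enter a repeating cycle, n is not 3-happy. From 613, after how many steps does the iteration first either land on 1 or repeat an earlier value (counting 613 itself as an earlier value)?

3

613 → 6³ + 1³ + 3³ = 216 + 1 + 27 = 244
244 → 2³ + 4³ + 4³ = 8 + 64 + 64 = 136
136 → 1³ + 3³ + 6³ = 1 + 27 + 216 = 244  — 244 repeats.
That took 3 steps.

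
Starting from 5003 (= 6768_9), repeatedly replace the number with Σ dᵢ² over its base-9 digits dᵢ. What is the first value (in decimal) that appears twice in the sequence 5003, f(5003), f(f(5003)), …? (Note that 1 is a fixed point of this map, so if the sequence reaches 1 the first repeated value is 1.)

53

5003 = (6,7,6,8)_9 → 6² + 7² + 6² + 8² = 185
185 = (2,2,5)_9 → 2² + 2² + 5² = 33
33 = (3,6)_9 → 3² + 6² = 45
45 = (5,0)_9 → 5² + 0² = 25
25 = (2,7)_9 → 2² + 7² = 53
53 = (5,8)_9 → 5² + 8² = 89
89 = (1,0,8)_9 → 1² + 0² + 8² = 65
65 = (7,2)_9 → 7² + 2² = 53  — 53 already appeared earlier.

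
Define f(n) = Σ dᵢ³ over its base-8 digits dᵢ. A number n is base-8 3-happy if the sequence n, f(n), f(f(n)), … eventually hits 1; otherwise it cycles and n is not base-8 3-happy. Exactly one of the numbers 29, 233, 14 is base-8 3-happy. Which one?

29: 29 → 152 → 35 → 91 → 55 → 559 → 469 → 476 → 434 → 440 → 559  — repeats 559 (not base-8 3-happy)
233: 233 → 153 → 36 → 128 → 8 → 1  — reaches 1 (base-8 3-happy)
14: 14 → 217 → 55 → 559 → 469 → 476 → 434 → 440 → 559  — repeats 559 (not base-8 3-happy)

233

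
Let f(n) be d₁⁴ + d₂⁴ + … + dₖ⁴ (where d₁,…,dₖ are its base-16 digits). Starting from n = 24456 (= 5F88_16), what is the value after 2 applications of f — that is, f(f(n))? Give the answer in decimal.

24456 = (5,15,8,8)_16 → 5⁴ + 15⁴ + 8⁴ + 8⁴ = 625 + 50625 + 4096 + 4096 = 59442
59442 = (14,8,3,2)_16 → 14⁴ + 8⁴ + 3⁴ + 2⁴ = 38416 + 4096 + 81 + 16 = 42609

42609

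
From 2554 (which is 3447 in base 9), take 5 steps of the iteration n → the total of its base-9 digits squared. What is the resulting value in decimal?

2554 = (3,4,4,7)_9 → 3² + 4² + 4² + 7² = 90
90 = (1,1,0)_9 → 1² + 1² + 0² = 2
2 = (2)_9 → 2² = 4
4 = (4)_9 → 4² = 16
16 = (1,7)_9 → 1² + 7² = 50

50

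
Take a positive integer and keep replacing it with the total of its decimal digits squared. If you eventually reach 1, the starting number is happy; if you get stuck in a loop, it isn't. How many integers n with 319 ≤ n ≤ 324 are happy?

2

319: 319 → 91 → 82 → 68 → 100 → 1  (reaches 1)
320: 320 → 13 → 10 → 1  (reaches 1)
321: 321 → 14 → 17 → 50 → 25 → 29 → 85 → 89 → 145 → 42 → 20 → 4 → 16 → 37 → 58 → 89  (repeats 89)
322: 322 → 17 → 50 → 25 → 29 → 85 → 89 → 145 → 42 → 20 → 4 → 16 → 37 → 58 → 89  (repeats 89)
323: 323 → 22 → 8 → 64 → 52 → 29 → 85 → 89 → 145 → 42 → 20 → 4 → 16 → 37 → 58 → 89  (repeats 89)
324: 324 → 29 → 85 → 89 → 145 → 42 → 20 → 4 → 16 → 37 → 58 → 89  (repeats 89)
happy: 319, 320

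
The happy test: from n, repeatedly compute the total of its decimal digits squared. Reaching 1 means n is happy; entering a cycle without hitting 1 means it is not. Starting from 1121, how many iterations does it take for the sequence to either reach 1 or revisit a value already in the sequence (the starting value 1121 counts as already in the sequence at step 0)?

1121 → 1² + 1² + 2² + 1² = 1 + 1 + 4 + 1 = 7
7 → 7² = 49
49 → 4² + 9² = 16 + 81 = 97
97 → 9² + 7² = 81 + 49 = 130
130 → 1² + 3² + 0² = 1 + 9 + 0 = 10
10 → 1² + 0² = 1 + 0 = 1  — reached 1.
That took 6 steps.

6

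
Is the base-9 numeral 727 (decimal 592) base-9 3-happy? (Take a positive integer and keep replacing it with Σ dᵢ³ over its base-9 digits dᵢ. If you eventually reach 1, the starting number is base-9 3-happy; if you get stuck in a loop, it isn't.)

592 = (7,2,7)_9 → 7³ + 2³ + 7³ = 343 + 8 + 343 = 694
694 = (8,5,1)_9 → 8³ + 5³ + 1³ = 512 + 125 + 1 = 638
638 = (7,7,8)_9 → 7³ + 7³ + 8³ = 343 + 343 + 512 = 1198
1198 = (1,5,7,1)_9 → 1³ + 5³ + 7³ + 1³ = 1 + 125 + 343 + 1 = 470
470 = (5,7,2)_9 → 5³ + 7³ + 2³ = 125 + 343 + 8 = 476
476 = (5,7,8)_9 → 5³ + 7³ + 8³ = 125 + 343 + 512 = 980
980 = (1,3,0,8)_9 → 1³ + 3³ + 0³ + 8³ = 1 + 27 + 0 + 512 = 540
540 = (6,6,0)_9 → 6³ + 6³ + 0³ = 216 + 216 + 0 = 432
432 = (5,3,0)_9 → 5³ + 3³ + 0³ = 125 + 27 + 0 = 152
152 = (1,7,8)_9 → 1³ + 7³ + 8³ = 1 + 343 + 512 = 856
856 = (1,1,5,1)_9 → 1³ + 1³ + 5³ + 1³ = 1 + 1 + 125 + 1 = 128
128 = (1,5,2)_9 → 1³ + 5³ + 2³ = 1 + 125 + 8 = 134
134 = (1,5,8)_9 → 1³ + 5³ + 8³ = 1 + 125 + 512 = 638  — 638 already seen; the sequence cycles without reaching 1.

not base-9 3-happy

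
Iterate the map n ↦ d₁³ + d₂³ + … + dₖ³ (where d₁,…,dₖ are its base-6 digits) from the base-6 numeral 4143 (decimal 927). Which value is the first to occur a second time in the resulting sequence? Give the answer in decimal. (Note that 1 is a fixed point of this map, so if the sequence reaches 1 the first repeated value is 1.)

927 = (4,1,4,3)_6 → 4³ + 1³ + 4³ + 3³ = 156
156 = (4,2,0)_6 → 4³ + 2³ + 0³ = 72
72 = (2,0,0)_6 → 2³ + 0³ + 0³ = 8
8 = (1,2)_6 → 1³ + 2³ = 9
9 = (1,3)_6 → 1³ + 3³ = 28
28 = (4,4)_6 → 4³ + 4³ = 128
128 = (3,3,2)_6 → 3³ + 3³ + 2³ = 62
62 = (1,4,2)_6 → 1³ + 4³ + 2³ = 73
73 = (2,0,1)_6 → 2³ + 0³ + 1³ = 9  — 9 already appeared earlier.

9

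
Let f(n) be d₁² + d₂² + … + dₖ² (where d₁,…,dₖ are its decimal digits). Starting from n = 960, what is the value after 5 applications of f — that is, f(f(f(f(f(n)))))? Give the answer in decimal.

16

960 → 9² + 6² + 0² = 117
117 → 1² + 1² + 7² = 51
51 → 5² + 1² = 26
26 → 2² + 6² = 40
40 → 4² + 0² = 16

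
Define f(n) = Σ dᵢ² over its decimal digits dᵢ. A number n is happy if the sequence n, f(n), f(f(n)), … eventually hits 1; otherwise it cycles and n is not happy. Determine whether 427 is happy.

427 → 4² + 2² + 7² = 16 + 4 + 49 = 69
69 → 6² + 9² = 36 + 81 = 117
117 → 1² + 1² + 7² = 1 + 1 + 49 = 51
51 → 5² + 1² = 25 + 1 = 26
26 → 2² + 6² = 4 + 36 = 40
40 → 4² + 0² = 16 + 0 = 16
16 → 1² + 6² = 1 + 36 = 37
37 → 3² + 7² = 9 + 49 = 58
58 → 5² + 8² = 25 + 64 = 89
89 → 8² + 9² = 64 + 81 = 145
145 → 1² + 4² + 5² = 1 + 16 + 25 = 42
42 → 4² + 2² = 16 + 4 = 20
20 → 2² + 0² = 4 + 0 = 4
4 → 4² = 16  — 16 already seen; the sequence cycles without reaching 1.

not happy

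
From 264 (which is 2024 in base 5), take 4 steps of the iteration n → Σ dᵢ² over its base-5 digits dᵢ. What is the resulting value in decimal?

2

264 = (2,0,2,4)_5 → 2² + 0² + 2² + 4² = 24
24 = (4,4)_5 → 4² + 4² = 32
32 = (1,1,2)_5 → 1² + 1² + 2² = 6
6 = (1,1)_5 → 1² + 1² = 2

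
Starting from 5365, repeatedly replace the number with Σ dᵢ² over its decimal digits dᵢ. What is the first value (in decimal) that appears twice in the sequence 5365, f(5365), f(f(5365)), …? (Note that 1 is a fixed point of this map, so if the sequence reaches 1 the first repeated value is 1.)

37

5365 → 5² + 3² + 6² + 5² = 25 + 9 + 36 + 25 = 95
95 → 9² + 5² = 81 + 25 = 106
106 → 1² + 0² + 6² = 1 + 0 + 36 = 37
37 → 3² + 7² = 9 + 49 = 58
58 → 5² + 8² = 25 + 64 = 89
89 → 8² + 9² = 64 + 81 = 145
145 → 1² + 4² + 5² = 1 + 16 + 25 = 42
42 → 4² + 2² = 16 + 4 = 20
20 → 2² + 0² = 4 + 0 = 4
4 → 4² = 16
16 → 1² + 6² = 1 + 36 = 37  — 37 already appeared earlier.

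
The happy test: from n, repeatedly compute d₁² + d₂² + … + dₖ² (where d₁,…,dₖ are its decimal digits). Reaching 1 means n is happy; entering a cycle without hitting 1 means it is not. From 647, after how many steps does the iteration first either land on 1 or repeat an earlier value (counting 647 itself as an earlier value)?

11

647 → 101
101 → 2
2 → 4
4 → 16
16 → 37
37 → 58
58 → 89
89 → 145
145 → 42
42 → 20
20 → 4  — 4 repeats.
That took 11 steps.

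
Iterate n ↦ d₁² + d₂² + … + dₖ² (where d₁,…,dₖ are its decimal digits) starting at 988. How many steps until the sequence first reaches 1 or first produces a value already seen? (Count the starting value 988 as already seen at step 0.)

988 → 9² + 8² + 8² = 81 + 64 + 64 = 209
209 → 2² + 0² + 9² = 4 + 0 + 81 = 85
85 → 8² + 5² = 64 + 25 = 89
89 → 8² + 9² = 64 + 81 = 145
145 → 1² + 4² + 5² = 1 + 16 + 25 = 42
42 → 4² + 2² = 16 + 4 = 20
20 → 2² + 0² = 4 + 0 = 4
4 → 4² = 16
16 → 1² + 6² = 1 + 36 = 37
37 → 3² + 7² = 9 + 49 = 58
58 → 5² + 8² = 25 + 64 = 89  — 89 repeats.
That took 11 steps.

11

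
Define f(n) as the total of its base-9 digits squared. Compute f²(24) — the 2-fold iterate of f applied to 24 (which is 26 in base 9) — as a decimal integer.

32

24 = (2,6)_9 → 2² + 6² = 40
40 = (4,4)_9 → 4² + 4² = 32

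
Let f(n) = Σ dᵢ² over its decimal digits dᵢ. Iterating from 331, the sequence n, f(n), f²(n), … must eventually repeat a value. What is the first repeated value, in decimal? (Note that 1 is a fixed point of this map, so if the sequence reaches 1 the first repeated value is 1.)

1

331 → 3² + 3² + 1² = 19
19 → 1² + 9² = 82
82 → 8² + 2² = 68
68 → 6² + 8² = 100
100 → 1² + 0² + 0² = 1  — reached the fixed point 1.
1 → 1, so 1 is the first repeated value.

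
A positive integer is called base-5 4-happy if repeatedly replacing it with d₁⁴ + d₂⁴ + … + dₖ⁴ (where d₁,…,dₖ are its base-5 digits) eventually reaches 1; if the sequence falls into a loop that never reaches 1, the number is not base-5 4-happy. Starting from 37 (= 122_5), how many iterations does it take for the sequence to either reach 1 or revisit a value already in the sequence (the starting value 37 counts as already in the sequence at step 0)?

9

37 = (1,2,2)_5 → 1⁴ + 2⁴ + 2⁴ = 33
33 = (1,1,3)_5 → 1⁴ + 1⁴ + 3⁴ = 83
83 = (3,1,3)_5 → 3⁴ + 1⁴ + 3⁴ = 163
163 = (1,1,2,3)_5 → 1⁴ + 1⁴ + 2⁴ + 3⁴ = 99
99 = (3,4,4)_5 → 3⁴ + 4⁴ + 4⁴ = 593
593 = (4,3,3,3)_5 → 4⁴ + 3⁴ + 3⁴ + 3⁴ = 499
499 = (3,4,4,4)_5 → 3⁴ + 4⁴ + 4⁴ + 4⁴ = 849
849 = (1,1,3,4,4)_5 → 1⁴ + 1⁴ + 3⁴ + 4⁴ + 4⁴ = 595
595 = (4,3,4,0)_5 → 4⁴ + 3⁴ + 4⁴ + 0⁴ = 593  — 593 repeats.
That took 9 steps.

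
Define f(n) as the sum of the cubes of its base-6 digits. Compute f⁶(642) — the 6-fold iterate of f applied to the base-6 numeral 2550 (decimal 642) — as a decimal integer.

1

642 = (2,5,5,0)_6 → 2³ + 5³ + 5³ + 0³ = 258
258 = (1,1,1,0)_6 → 1³ + 1³ + 1³ + 0³ = 3
3 = (3)_6 → 3³ = 27
27 = (4,3)_6 → 4³ + 3³ = 91
91 = (2,3,1)_6 → 2³ + 3³ + 1³ = 36
36 = (1,0,0)_6 → 1³ + 0³ + 0³ = 1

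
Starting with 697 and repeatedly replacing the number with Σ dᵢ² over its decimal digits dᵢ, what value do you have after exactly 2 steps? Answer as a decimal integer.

697 → 6² + 9² + 7² = 166
166 → 1² + 6² + 6² = 73

73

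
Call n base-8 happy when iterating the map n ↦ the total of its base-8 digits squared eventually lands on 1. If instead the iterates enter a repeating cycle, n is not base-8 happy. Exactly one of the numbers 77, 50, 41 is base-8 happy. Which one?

77: 77 → 27 → 18 → 8 → 1  — reaches 1 (base-8 happy)
50: 50 → 40 → 25 → 10 → 5 → 25  — repeats 25 (not base-8 happy)
41: 41 → 26 → 13 → 26  — repeats 26 (not base-8 happy)

77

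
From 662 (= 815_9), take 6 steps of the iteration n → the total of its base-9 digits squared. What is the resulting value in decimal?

50

662 = (8,1,5)_9 → 8² + 1² + 5² = 90
90 = (1,1,0)_9 → 1² + 1² + 0² = 2
2 = (2)_9 → 2² = 4
4 = (4)_9 → 4² = 16
16 = (1,7)_9 → 1² + 7² = 50
50 = (5,5)_9 → 5² + 5² = 50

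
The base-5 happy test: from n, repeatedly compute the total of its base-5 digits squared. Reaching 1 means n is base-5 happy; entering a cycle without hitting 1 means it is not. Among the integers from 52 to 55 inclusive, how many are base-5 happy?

52: 52 → 8 → 10 → 4 → 16 → 10  — not base-5 happy
53: 53 → 13 → 13  — not base-5 happy
54: 54 → 20 → 16 → 10 → 4 → 16  — not base-5 happy
55: 55 → 5 → 1  — base-5 happy
base-5 happy: 55

1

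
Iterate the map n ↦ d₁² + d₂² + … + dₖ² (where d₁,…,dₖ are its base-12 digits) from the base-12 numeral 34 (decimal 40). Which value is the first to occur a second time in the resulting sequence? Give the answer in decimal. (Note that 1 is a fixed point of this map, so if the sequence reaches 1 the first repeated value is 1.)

25

40 = (3,4)_12 → 3² + 4² = 25
25 = (2,1)_12 → 2² + 1² = 5
5 = (5)_12 → 5² = 25  — 25 already appeared earlier.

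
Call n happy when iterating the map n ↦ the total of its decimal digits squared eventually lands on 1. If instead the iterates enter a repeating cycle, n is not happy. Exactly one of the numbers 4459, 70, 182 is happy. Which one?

4459: 4459 → 138 → 74 → 65 → 61 → 37 → 58 → 89 → 145 → 42 → 20 → 4 → 16 → 37  — repeats 37 (not happy)
70: 70 → 49 → 97 → 130 → 10 → 1  — reaches 1 (happy)
182: 182 → 69 → 117 → 51 → 26 → 40 → 16 → 37 → 58 → 89 → 145 → 42 → 20 → 4 → 16  — repeats 16 (not happy)

70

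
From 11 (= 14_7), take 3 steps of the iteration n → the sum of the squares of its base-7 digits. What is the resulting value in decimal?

37

11 = (1,4)_7 → 1² + 4² = 1 + 16 = 17
17 = (2,3)_7 → 2² + 3² = 4 + 9 = 13
13 = (1,6)_7 → 1² + 6² = 1 + 36 = 37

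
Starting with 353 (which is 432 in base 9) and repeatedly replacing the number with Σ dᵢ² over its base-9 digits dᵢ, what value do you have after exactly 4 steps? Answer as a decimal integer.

353 = (4,3,2)_9 → 4² + 3² + 2² = 16 + 9 + 4 = 29
29 = (3,2)_9 → 3² + 2² = 9 + 4 = 13
13 = (1,4)_9 → 1² + 4² = 1 + 16 = 17
17 = (1,8)_9 → 1² + 8² = 1 + 64 = 65

65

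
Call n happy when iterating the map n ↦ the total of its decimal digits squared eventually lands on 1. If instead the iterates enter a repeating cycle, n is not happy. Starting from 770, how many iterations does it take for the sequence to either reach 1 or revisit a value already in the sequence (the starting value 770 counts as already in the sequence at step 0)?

10

770 → 7² + 7² + 0² = 49 + 49 + 0 = 98
98 → 9² + 8² = 81 + 64 = 145
145 → 1² + 4² + 5² = 1 + 16 + 25 = 42
42 → 4² + 2² = 16 + 4 = 20
20 → 2² + 0² = 4 + 0 = 4
4 → 4² = 16
16 → 1² + 6² = 1 + 36 = 37
37 → 3² + 7² = 9 + 49 = 58
58 → 5² + 8² = 25 + 64 = 89
89 → 8² + 9² = 64 + 81 = 145  — 145 repeats.
That took 10 steps.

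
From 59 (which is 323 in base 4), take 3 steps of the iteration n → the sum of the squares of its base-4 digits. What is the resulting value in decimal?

59 = (3,2,3)_4 → 3² + 2² + 3² = 22
22 = (1,1,2)_4 → 1² + 1² + 2² = 6
6 = (1,2)_4 → 1² + 2² = 5

5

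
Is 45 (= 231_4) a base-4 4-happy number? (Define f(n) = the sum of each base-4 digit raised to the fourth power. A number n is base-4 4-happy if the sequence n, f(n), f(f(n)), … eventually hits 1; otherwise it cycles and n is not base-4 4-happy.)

45 = (2,3,1)_4 → 2⁴ + 3⁴ + 1⁴ = 16 + 81 + 1 = 98
98 = (1,2,0,2)_4 → 1⁴ + 2⁴ + 0⁴ + 2⁴ = 1 + 16 + 0 + 16 = 33
33 = (2,0,1)_4 → 2⁴ + 0⁴ + 1⁴ = 16 + 0 + 1 = 17
17 = (1,0,1)_4 → 1⁴ + 0⁴ + 1⁴ = 1 + 0 + 1 = 2
2 = (2)_4 → 2⁴ = 16
16 = (1,0,0)_4 → 1⁴ + 0⁴ + 0⁴ = 1 + 0 + 0 = 1  — reached 1.

base-4 4-happy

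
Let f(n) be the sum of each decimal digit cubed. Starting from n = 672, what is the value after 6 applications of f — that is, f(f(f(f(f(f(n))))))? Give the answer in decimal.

672 → 6³ + 7³ + 2³ = 567
567 → 5³ + 6³ + 7³ = 684
684 → 6³ + 8³ + 4³ = 792
792 → 7³ + 9³ + 2³ = 1080
1080 → 1³ + 0³ + 8³ + 0³ = 513
513 → 5³ + 1³ + 3³ = 153

153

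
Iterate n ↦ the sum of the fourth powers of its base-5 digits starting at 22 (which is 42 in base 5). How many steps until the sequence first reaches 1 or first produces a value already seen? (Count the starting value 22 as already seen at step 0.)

22 = (4,2)_5 → 272
272 = (2,0,4,2)_5 → 288
288 = (2,1,2,3)_5 → 114
114 = (4,2,4)_5 → 528
528 = (4,1,0,3)_5 → 338
338 = (2,3,2,3)_5 → 194
194 = (1,2,3,4)_5 → 354
354 = (2,4,0,4)_5 → 528  — 528 repeats.
That took 8 steps.

8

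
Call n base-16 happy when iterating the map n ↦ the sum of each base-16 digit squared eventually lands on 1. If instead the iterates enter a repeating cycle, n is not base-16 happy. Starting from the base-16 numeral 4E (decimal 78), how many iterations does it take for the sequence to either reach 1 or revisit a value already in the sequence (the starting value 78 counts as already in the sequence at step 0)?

78 = (4,14)_16 → 212
212 = (13,4)_16 → 185
185 = (11,9)_16 → 202
202 = (12,10)_16 → 244
244 = (15,4)_16 → 241
241 = (15,1)_16 → 226
226 = (14,2)_16 → 200
200 = (12,8)_16 → 208
208 = (13,0)_16 → 169
169 = (10,9)_16 → 181
181 = (11,5)_16 → 146
146 = (9,2)_16 → 85
85 = (5,5)_16 → 50
50 = (3,2)_16 → 13
13 = (13)_16 → 169  — 169 repeats.
That took 15 steps.

15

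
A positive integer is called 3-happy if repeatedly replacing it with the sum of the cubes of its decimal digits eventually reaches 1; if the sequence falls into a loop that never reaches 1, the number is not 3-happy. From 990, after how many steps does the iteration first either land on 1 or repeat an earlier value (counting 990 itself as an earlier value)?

5

990 → 1458
1458 → 702
702 → 351
351 → 153
153 → 153  — 153 repeats.
That took 5 steps.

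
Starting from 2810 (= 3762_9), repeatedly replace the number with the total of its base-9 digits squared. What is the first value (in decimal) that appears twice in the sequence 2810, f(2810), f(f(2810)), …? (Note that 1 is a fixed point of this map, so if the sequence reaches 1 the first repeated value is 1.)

2810 = (3,7,6,2)_9 → 3² + 7² + 6² + 2² = 98
98 = (1,1,8)_9 → 1² + 1² + 8² = 66
66 = (7,3)_9 → 7² + 3² = 58
58 = (6,4)_9 → 6² + 4² = 52
52 = (5,7)_9 → 5² + 7² = 74
74 = (8,2)_9 → 8² + 2² = 68
68 = (7,5)_9 → 7² + 5² = 74  — 74 already appeared earlier.

74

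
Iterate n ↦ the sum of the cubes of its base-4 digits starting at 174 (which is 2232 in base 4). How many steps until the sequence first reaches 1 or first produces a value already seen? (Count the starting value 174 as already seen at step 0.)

174 = (2,2,3,2)_4 → 2³ + 2³ + 3³ + 2³ = 8 + 8 + 27 + 8 = 51
51 = (3,0,3)_4 → 3³ + 0³ + 3³ = 27 + 0 + 27 = 54
54 = (3,1,2)_4 → 3³ + 1³ + 2³ = 27 + 1 + 8 = 36
36 = (2,1,0)_4 → 2³ + 1³ + 0³ = 8 + 1 + 0 = 9
9 = (2,1)_4 → 2³ + 1³ = 8 + 1 = 9  — 9 repeats.
That took 5 steps.

5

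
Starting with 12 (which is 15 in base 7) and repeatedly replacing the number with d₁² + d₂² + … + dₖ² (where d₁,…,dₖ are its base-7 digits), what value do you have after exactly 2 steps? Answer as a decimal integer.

12 = (1,5)_7 → 1² + 5² = 26
26 = (3,5)_7 → 3² + 5² = 34

34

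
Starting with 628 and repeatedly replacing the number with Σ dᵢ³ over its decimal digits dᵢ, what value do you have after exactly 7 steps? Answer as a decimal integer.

628 → 6³ + 2³ + 8³ = 736
736 → 7³ + 3³ + 6³ = 586
586 → 5³ + 8³ + 6³ = 853
853 → 8³ + 5³ + 3³ = 664
664 → 6³ + 6³ + 4³ = 496
496 → 4³ + 9³ + 6³ = 1009
1009 → 1³ + 0³ + 0³ + 9³ = 730

730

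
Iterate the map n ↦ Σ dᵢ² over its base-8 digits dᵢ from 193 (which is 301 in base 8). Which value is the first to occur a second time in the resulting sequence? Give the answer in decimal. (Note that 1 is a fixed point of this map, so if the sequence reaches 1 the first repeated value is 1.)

10

193 = (3,0,1)_8 → 3² + 0² + 1² = 9 + 0 + 1 = 10
10 = (1,2)_8 → 1² + 2² = 1 + 4 = 5
5 = (5)_8 → 5² = 25
25 = (3,1)_8 → 3² + 1² = 9 + 1 = 10  — 10 already appeared earlier.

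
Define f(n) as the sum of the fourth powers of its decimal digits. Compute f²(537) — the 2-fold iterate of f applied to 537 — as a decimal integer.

2483

537 → 5⁴ + 3⁴ + 7⁴ = 3107
3107 → 3⁴ + 1⁴ + 0⁴ + 7⁴ = 2483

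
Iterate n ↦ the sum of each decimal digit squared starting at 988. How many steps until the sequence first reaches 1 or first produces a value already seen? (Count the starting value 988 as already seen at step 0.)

988 → 209
209 → 85
85 → 89
89 → 145
145 → 42
42 → 20
20 → 4
4 → 16
16 → 37
37 → 58
58 → 89  — 89 repeats.
That took 11 steps.

11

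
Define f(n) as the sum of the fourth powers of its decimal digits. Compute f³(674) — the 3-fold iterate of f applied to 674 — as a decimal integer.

6834

674 → 6⁴ + 7⁴ + 4⁴ = 1296 + 2401 + 256 = 3953
3953 → 3⁴ + 9⁴ + 5⁴ + 3⁴ = 81 + 6561 + 625 + 81 = 7348
7348 → 7⁴ + 3⁴ + 4⁴ + 8⁴ = 2401 + 81 + 256 + 4096 = 6834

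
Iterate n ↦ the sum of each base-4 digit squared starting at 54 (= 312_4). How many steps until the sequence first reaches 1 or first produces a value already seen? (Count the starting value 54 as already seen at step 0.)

54 = (3,1,2)_4 → 3² + 1² + 2² = 9 + 1 + 4 = 14
14 = (3,2)_4 → 3² + 2² = 9 + 4 = 13
13 = (3,1)_4 → 3² + 1² = 9 + 1 = 10
10 = (2,2)_4 → 2² + 2² = 4 + 4 = 8
8 = (2,0)_4 → 2² + 0² = 4 + 0 = 4
4 = (1,0)_4 → 1² + 0² = 1 + 0 = 1  — reached 1.
That took 6 steps.

6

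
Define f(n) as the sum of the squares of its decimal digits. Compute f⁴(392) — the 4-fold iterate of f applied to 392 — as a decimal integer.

392 → 3² + 9² + 2² = 9 + 81 + 4 = 94
94 → 9² + 4² = 81 + 16 = 97
97 → 9² + 7² = 81 + 49 = 130
130 → 1² + 3² + 0² = 1 + 9 + 0 = 10

10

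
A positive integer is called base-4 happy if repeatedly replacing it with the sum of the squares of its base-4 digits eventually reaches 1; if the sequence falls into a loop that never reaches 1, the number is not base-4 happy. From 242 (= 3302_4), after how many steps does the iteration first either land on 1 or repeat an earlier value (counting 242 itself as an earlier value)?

6

242 = (3,3,0,2)_4 → 3² + 3² + 0² + 2² = 22
22 = (1,1,2)_4 → 1² + 1² + 2² = 6
6 = (1,2)_4 → 1² + 2² = 5
5 = (1,1)_4 → 1² + 1² = 2
2 = (2)_4 → 2² = 4
4 = (1,0)_4 → 1² + 0² = 1  — reached 1.
That took 6 steps.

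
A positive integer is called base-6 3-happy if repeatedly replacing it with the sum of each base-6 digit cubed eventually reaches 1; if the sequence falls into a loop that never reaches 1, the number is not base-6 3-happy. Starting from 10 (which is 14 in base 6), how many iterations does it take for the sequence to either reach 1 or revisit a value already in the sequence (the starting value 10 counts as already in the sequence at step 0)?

3

10 = (1,4)_6 → 65
65 = (1,4,5)_6 → 190
190 = (5,1,4)_6 → 190  — 190 repeats.
That took 3 steps.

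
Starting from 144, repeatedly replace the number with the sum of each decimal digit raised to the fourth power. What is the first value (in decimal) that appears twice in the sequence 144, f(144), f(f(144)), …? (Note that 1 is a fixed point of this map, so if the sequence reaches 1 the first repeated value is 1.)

13139

144 → 1⁴ + 4⁴ + 4⁴ = 1 + 256 + 256 = 513
513 → 5⁴ + 1⁴ + 3⁴ = 625 + 1 + 81 = 707
707 → 7⁴ + 0⁴ + 7⁴ = 2401 + 0 + 2401 = 4802
4802 → 4⁴ + 8⁴ + 0⁴ + 2⁴ = 256 + 4096 + 0 + 16 = 4368
4368 → 4⁴ + 3⁴ + 6⁴ + 8⁴ = 256 + 81 + 1296 + 4096 = 5729
5729 → 5⁴ + 7⁴ + 2⁴ + 9⁴ = 625 + 2401 + 16 + 6561 = 9603
9603 → 9⁴ + 6⁴ + 0⁴ + 3⁴ = 6561 + 1296 + 0 + 81 = 7938
7938 → 7⁴ + 9⁴ + 3⁴ + 8⁴ = 2401 + 6561 + 81 + 4096 = 13139
13139 → 1⁴ + 3⁴ + 1⁴ + 3⁴ + 9⁴ = 1 + 81 + 1 + 81 + 6561 = 6725
6725 → 6⁴ + 7⁴ + 2⁴ + 5⁴ = 1296 + 2401 + 16 + 625 = 4338
4338 → 4⁴ + 3⁴ + 3⁴ + 8⁴ = 256 + 81 + 81 + 4096 = 4514
4514 → 4⁴ + 5⁴ + 1⁴ + 4⁴ = 256 + 625 + 1 + 256 = 1138
1138 → 1⁴ + 1⁴ + 3⁴ + 8⁴ = 1 + 1 + 81 + 4096 = 4179
4179 → 4⁴ + 1⁴ + 7⁴ + 9⁴ = 256 + 1 + 2401 + 6561 = 9219
9219 → 9⁴ + 2⁴ + 1⁴ + 9⁴ = 6561 + 16 + 1 + 6561 = 13139  — 13139 already appeared earlier.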